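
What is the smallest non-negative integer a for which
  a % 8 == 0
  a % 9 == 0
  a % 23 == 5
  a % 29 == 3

The moduli are pairwise coprime; N = 8·9·23·29 = 48024.
N/8 = 6003; 6003 ≡ 3 (mod 8); 3·3 ≡ 1, so inverse 3.
N/9 = 5336; 5336 ≡ 8 (mod 9); 8·8 ≡ 1, so inverse 8.
N/23 = 2088; 2088 ≡ 18 (mod 23); 18·9 ≡ 1, so inverse 9.
N/29 = 1656; 1656 ≡ 3 (mod 29); 3·10 ≡ 1, so inverse 10.
a ≡ 0·6003·3 + 0·5336·8 + 5·2088·9 + 3·1656·10 = 143640.
143640 mod 48024 = 47592.

47592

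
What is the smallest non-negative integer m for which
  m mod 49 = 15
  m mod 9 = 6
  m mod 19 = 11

The moduli are pairwise coprime; N = 49·9·19 = 8379.
N/49 = 171; 171 ≡ 24 (mod 49); 24·47 ≡ 1, so inverse 47.
N/9 = 931; 931 ≡ 4 (mod 9); 4·7 ≡ 1, so inverse 7.
N/19 = 441; 441 ≡ 4 (mod 19); 4·5 ≡ 1, so inverse 5.
m ≡ 15·171·47 + 6·931·7 + 11·441·5 = 183912.
183912 mod 8379 = 7953.

7953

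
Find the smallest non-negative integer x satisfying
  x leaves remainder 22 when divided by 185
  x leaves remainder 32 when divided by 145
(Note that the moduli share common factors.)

4092

Combine the congruences pairwise.
gcd(185, 145) = 5 and 5 | (32 − 22), so the pair is consistent; merging gives x ≡ 4092 (mod 5365), where 5365 = lcm(185, 145).
The solution is unique modulo lcm(185, 145) = 5365.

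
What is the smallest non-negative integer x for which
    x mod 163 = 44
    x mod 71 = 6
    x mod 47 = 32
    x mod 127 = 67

67441131

From x ≡ 44 (mod 163) write x = 44 + 163t. Substituting into x ≡ 6 (mod 71) gives 163t ≡ 33 (mod 71), and since 21⁻¹ ≡ 44 (mod 71), t ≡ 32. Hence x ≡ 44 + 163·32 = 5260 (mod 11573).
From x ≡ 5260 (mod 11573) write x = 5260 + 11573t. Substituting into x ≡ 32 (mod 47) gives 11573t ≡ 36 (mod 47), and since 11⁻¹ ≡ 30 (mod 47), t ≡ 46. Hence x ≡ 5260 + 11573·46 = 537618 (mod 543931).
From x ≡ 537618 (mod 543931) write x = 537618 + 543931t. Substituting into x ≡ 67 (mod 127) gives 543931t ≡ 40 (mod 127), and since 117⁻¹ ≡ 38 (mod 127), t ≡ 123. Hence x ≡ 537618 + 543931·123 = 67441131 (mod 69079237).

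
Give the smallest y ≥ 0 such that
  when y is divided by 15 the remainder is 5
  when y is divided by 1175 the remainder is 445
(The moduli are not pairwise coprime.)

2795

gcd(15, 1175) = 5 and 5 | (445 − 5), so the pair is consistent; merging gives y ≡ 2795 (mod 3525), where 3525 = lcm(15, 1175).
The solution is unique modulo lcm(15, 1175) = 3525.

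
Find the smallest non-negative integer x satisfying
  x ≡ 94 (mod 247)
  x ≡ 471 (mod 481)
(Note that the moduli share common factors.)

5281

Combine the congruences pairwise.
gcd(247, 481) = 13 and 13 | (471 − 94), so the pair is consistent; merging gives x ≡ 5281 (mod 9139), where 9139 = lcm(247, 481).
The solution is unique modulo lcm(247, 481) = 9139.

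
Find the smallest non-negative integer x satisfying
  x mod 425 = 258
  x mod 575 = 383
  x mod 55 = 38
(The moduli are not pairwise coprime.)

79733

gcd(425, 575) = 25 and 25 | (383 − 258), so the pair is consistent; merging gives x ≡ 1533 (mod 9775), where 9775 = lcm(425, 575).
gcd(9775, 55) = 5 and 5 | (38 − 1533), so the pair is consistent; merging gives x ≡ 79733 (mod 107525), where 107525 = lcm(9775, 55).
The solution is unique modulo lcm(425, 575, 55) = 107525.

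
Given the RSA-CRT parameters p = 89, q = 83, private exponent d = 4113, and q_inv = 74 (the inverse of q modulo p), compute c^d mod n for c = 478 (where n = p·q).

d_p = d mod (p−1) = 4113 mod 88 = 65; d_q = d mod (q−1) = 13.
m₁ = c^(d_p) mod p: c ≡ 33 (mod 89), and 33^65 mod 89 = 61.
m₂ = c^(d_q) mod q: c ≡ 63 (mod 83), and 63^13 mod 83 = 7.
h = q_inv·(m₁ − m₂) mod p = 74·(61 − 7) mod 89 = 80.
m = m₂ + h·q = 7 + 80·83 = 6647.

6647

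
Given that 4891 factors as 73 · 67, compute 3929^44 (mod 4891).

2815

Mod 73: 3929 ≡ 60; 60^44 ≡ 41 (mod 73).
Mod 67: 3929 ≡ 43; 43^44 ≡ 1 (mod 67).
Combine by CRT: x ≡ 41 (mod 73), x ≡ 1 (mod 67) ⇒ x ≡ 2815 (mod 4891).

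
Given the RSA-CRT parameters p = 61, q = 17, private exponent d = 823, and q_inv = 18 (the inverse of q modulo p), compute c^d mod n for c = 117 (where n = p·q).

144

d_p = d mod (p−1) = 823 mod 60 = 43; d_q = d mod (q−1) = 7.
m₁ = c^(d_p) mod p: c ≡ 56 (mod 61), and 56^43 mod 61 = 22.
m₂ = c^(d_q) mod q: c ≡ 15 (mod 17), and 15^7 mod 17 = 8.
h = q_inv·(m₁ − m₂) mod p = 18·(22 − 8) mod 61 = 8.
m = m₂ + h·q = 8 + 8·17 = 144.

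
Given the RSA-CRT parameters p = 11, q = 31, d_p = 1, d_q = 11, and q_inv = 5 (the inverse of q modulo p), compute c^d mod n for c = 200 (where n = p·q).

288

m₁ = c^(d_p) mod p: c ≡ 2 (mod 11), and 2^1 mod 11 = 2.
m₂ = c^(d_q) mod q: c ≡ 14 (mod 31), and 14^11 mod 31 = 9.
h = q_inv·(m₁ − m₂) mod p = 5·(2 − 9) mod 11 = 9.
m = m₂ + h·q = 9 + 9·31 = 288.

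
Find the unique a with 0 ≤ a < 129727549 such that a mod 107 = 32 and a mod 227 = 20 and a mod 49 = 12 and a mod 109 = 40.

The moduli are pairwise coprime; N = 107·227·49·109 = 129727549.
N/107 = 1212407; 1212407 ≡ 97 (mod 107); 97·32 ≡ 1, so inverse 32.
N/227 = 571487; 571487 ≡ 128 (mod 227); 128·94 ≡ 1, so inverse 94.
N/49 = 2647501; 2647501 ≡ 31 (mod 49); 31·19 ≡ 1, so inverse 19.
N/109 = 1190161; 1190161 ≡ 99 (mod 109); 99·98 ≡ 1, so inverse 98.
a ≡ 32·1212407·32 + 20·571487·94 + 12·2647501·19 + 40·1190161·98 = 7584961676.
7584961676 mod 129727549 = 60763834.

60763834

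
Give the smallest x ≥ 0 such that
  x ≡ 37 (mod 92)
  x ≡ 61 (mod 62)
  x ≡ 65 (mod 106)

gcd(92, 62) = 2 and 2 | (61 − 37), so the pair is consistent; merging gives x ≡ 681 (mod 2852), where 2852 = lcm(92, 62).
gcd(2852, 106) = 2 and 2 | (65 − 681), so the pair is consistent; merging gives x ≡ 146133 (mod 151156), where 151156 = lcm(2852, 106).
The solution is unique modulo lcm(92, 62, 106) = 151156.

146133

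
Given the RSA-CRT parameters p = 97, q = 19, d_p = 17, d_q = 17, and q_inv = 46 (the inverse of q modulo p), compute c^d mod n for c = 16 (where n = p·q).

6

m₁ = c^(d_p) mod p: c ≡ 16 (mod 97), and 16^17 mod 97 = 6.
m₂ = c^(d_q) mod q: c ≡ 16 (mod 19), and 16^17 mod 19 = 6.
h = q_inv·(m₁ − m₂) mod p = 46·(6 − 6) mod 97 = 0.
m = m₂ + h·q = 6 + 0·19 = 6.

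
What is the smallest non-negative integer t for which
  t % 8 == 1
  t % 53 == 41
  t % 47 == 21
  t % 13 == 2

The moduli are pairwise coprime; N = 8·53·47·13 = 259064.
N/8 = 32383; 32383 ≡ 7 (mod 8); 7·7 ≡ 1, so inverse 7.
N/53 = 4888; 4888 ≡ 12 (mod 53); 12·31 ≡ 1, so inverse 31.
N/47 = 5512; 5512 ≡ 13 (mod 47); 13·29 ≡ 1, so inverse 29.
N/13 = 19928; 19928 ≡ 12 (mod 13); 12·12 ≡ 1, so inverse 12.
t ≡ 1·32383·7 + 41·4888·31 + 21·5512·29 + 2·19928·12 = 10274409.
10274409 mod 259064 = 170913.

170913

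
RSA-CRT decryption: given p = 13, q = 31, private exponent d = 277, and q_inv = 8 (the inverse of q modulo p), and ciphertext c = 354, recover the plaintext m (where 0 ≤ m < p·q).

d_p = d mod (p−1) = 277 mod 12 = 1; d_q = d mod (q−1) = 7.
m₁ = c^(d_p) mod p: c ≡ 3 (mod 13), and 3^1 mod 13 = 3.
m₂ = c^(d_q) mod q: c ≡ 13 (mod 31), and 13^7 mod 31 = 22.
h = q_inv·(m₁ − m₂) mod p = 8·(3 − 22) mod 13 = 4.
m = m₂ + h·q = 22 + 4·31 = 146.

146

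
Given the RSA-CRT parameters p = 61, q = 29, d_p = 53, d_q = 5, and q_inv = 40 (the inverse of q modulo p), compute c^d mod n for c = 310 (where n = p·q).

1300

m₁ = c^(d_p) mod p: c ≡ 5 (mod 61), and 5^53 mod 61 = 19.
m₂ = c^(d_q) mod q: c ≡ 20 (mod 29), and 20^5 mod 29 = 24.
h = q_inv·(m₁ − m₂) mod p = 40·(19 − 24) mod 61 = 44.
m = m₂ + h·q = 24 + 44·29 = 1300.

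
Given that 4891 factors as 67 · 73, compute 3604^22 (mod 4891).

Mod 67: 3604 ≡ 53; 53^22 ≡ 1 (mod 67).
Mod 73: 3604 ≡ 27; 27^22 ≡ 72 (mod 73).
Combine by CRT: x ≡ 1 (mod 67), x ≡ 72 (mod 73) ⇒ x ≡ 3284 (mod 4891).

3284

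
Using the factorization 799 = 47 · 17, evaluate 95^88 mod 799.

424

Mod 47: 95 ≡ 1; by Fermat, exponent reduces to 88 mod 46 = 42; 1^42 ≡ 1 (mod 47).
Mod 17: 95 ≡ 10; by Fermat, exponent reduces to 88 mod 16 = 8; 10^8 ≡ 16 (mod 17).
Combine by CRT: x ≡ 1 (mod 47), x ≡ 16 (mod 17) ⇒ x ≡ 424 (mod 799).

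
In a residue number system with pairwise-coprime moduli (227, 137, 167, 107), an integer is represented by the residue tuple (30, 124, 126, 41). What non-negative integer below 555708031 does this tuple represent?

277122765

The moduli are pairwise coprime; N = 227·137·167·107 = 555708031.
N/227 = 2448053; 2448053 ≡ 85 (mod 227); 85·219 ≡ 1, so inverse 219.
N/137 = 4056263; 4056263 ≡ 104 (mod 137); 104·83 ≡ 1, so inverse 83.
N/167 = 3327593; 3327593 ≡ 118 (mod 167); 118·92 ≡ 1, so inverse 92.
N/107 = 5193533; 5193533 ≡ 74 (mod 107); 74·94 ≡ 1, so inverse 94.
x ≡ 30·2448053·219 + 124·4056263·83 + 126·3327593·92 + 41·5193533·94 = 116420101244.
116420101244 mod 555708031 = 277122765.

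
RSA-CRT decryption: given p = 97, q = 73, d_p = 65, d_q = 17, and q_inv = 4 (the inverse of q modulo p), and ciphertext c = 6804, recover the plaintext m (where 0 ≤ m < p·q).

m₁ = c^(d_p) mod p: c ≡ 14 (mod 97), and 14^65 mod 97 = 5.
m₂ = c^(d_q) mod q: c ≡ 15 (mod 73), and 15^17 mod 73 = 42.
h = q_inv·(m₁ − m₂) mod p = 4·(5 − 42) mod 97 = 46.
m = m₂ + h·q = 42 + 46·73 = 3400.

3400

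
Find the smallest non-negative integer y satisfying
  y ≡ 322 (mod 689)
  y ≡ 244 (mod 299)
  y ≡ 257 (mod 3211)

973190

gcd(689, 299) = 13 and 13 | (244 − 322), so the pair is consistent; merging gives y ≡ 6523 (mod 15847), where 15847 = lcm(689, 299).
gcd(15847, 3211) = 13 and 13 | (257 − 6523), so the pair is consistent; merging gives y ≡ 973190 (mod 3914209), where 3914209 = lcm(15847, 3211).
The solution is unique modulo lcm(689, 299, 3211) = 3914209.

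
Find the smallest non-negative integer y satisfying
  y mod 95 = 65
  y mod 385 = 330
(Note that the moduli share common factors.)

gcd(95, 385) = 5 and 5 | (330 − 65), so the pair is consistent; merging gives y ≡ 1870 (mod 7315), where 7315 = lcm(95, 385).
The solution is unique modulo lcm(95, 385) = 7315.

1870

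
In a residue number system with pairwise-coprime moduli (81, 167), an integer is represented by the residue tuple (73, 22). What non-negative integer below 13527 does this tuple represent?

From x ≡ 73 (mod 81) write x = 73 + 81t. Substituting into x ≡ 22 (mod 167) gives 81t ≡ 116 (mod 167), and since 81⁻¹ ≡ 33 (mod 167), t ≡ 154. Hence x ≡ 73 + 81·154 = 12547 (mod 13527).

12547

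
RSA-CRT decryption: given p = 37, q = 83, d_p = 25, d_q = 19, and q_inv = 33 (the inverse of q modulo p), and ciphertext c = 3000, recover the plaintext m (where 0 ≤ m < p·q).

m₁ = c^(d_p) mod p: c ≡ 3 (mod 37), and 3^25 mod 37 = 4.
m₂ = c^(d_q) mod q: c ≡ 12 (mod 83), and 12^19 mod 83 = 29.
h = q_inv·(m₁ − m₂) mod p = 33·(4 − 29) mod 37 = 26.
m = m₂ + h·q = 29 + 26·83 = 2187.

2187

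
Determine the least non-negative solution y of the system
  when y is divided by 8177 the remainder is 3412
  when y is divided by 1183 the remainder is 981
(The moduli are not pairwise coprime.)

101536

gcd(8177, 1183) = 13 and 13 | (981 − 3412), so the pair is consistent; merging gives y ≡ 101536 (mod 744107), where 744107 = lcm(8177, 1183).
The solution is unique modulo lcm(8177, 1183) = 744107.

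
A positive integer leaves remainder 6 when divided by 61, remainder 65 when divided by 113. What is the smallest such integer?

6167

Combine the congruences pairwise.
From k ≡ 6 (mod 61) write k = 6 + 61t. Substituting into k ≡ 65 (mod 113) gives 61t ≡ 59 (mod 113), and since 61⁻¹ ≡ 63 (mod 113), t ≡ 101. Hence k ≡ 6 + 61·101 = 6167 (mod 6893).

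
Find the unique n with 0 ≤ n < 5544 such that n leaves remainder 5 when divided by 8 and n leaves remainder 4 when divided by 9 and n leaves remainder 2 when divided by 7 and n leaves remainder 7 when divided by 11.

The moduli are pairwise coprime; M = 8·9·7·11 = 5544.
M/8 = 693; 693 ≡ 5 (mod 8); 5·5 ≡ 1, so inverse 5.
M/9 = 616; 616 ≡ 4 (mod 9); 4·7 ≡ 1, so inverse 7.
M/7 = 792; 792 ≡ 1 (mod 7), inverse 1.
M/11 = 504; 504 ≡ 9 (mod 11); 9·5 ≡ 1, so inverse 5.
n ≡ 5·693·5 + 4·616·7 + 2·792·1 + 7·504·5 = 53797.
53797 mod 5544 = 3901.

3901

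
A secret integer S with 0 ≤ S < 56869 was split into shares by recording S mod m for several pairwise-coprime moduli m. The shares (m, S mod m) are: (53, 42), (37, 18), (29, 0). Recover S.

8787

The moduli are pairwise coprime; N = 53·37·29 = 56869.
N/53 = 1073; 1073 ≡ 13 (mod 53); 13·49 ≡ 1, so inverse 49.
N/37 = 1537; 1537 ≡ 20 (mod 37); 20·13 ≡ 1, so inverse 13.
N/29 = 1961; 1961 ≡ 18 (mod 29); 18·21 ≡ 1, so inverse 21.
S ≡ 42·1073·49 + 18·1537·13 + 0·1961·21 = 2567892.
2567892 mod 56869 = 8787.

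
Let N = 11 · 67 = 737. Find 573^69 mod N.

Mod 11: 573 ≡ 1; by Fermat, exponent reduces to 69 mod 10 = 9; 1^9 ≡ 1 (mod 11).
Mod 67: 573 ≡ 37; by Fermat, exponent reduces to 69 mod 66 = 3; 37^3 ≡ 1 (mod 67).
Combine by CRT: x ≡ 1 (mod 11), x ≡ 1 (mod 67) ⇒ x ≡ 1 (mod 737).

1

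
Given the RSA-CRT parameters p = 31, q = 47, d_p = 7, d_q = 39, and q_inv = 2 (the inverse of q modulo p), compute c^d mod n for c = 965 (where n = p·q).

853

m₁ = c^(d_p) mod p: c ≡ 4 (mod 31), and 4^7 mod 31 = 16.
m₂ = c^(d_q) mod q: c ≡ 25 (mod 47), and 25^39 mod 47 = 7.
h = q_inv·(m₁ − m₂) mod p = 2·(16 − 7) mod 31 = 18.
m = m₂ + h·q = 7 + 18·47 = 853.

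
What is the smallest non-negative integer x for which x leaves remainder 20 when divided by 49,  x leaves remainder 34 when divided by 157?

4430

Combine the congruences pairwise.
From x ≡ 20 (mod 49) write x = 20 + 49t. Substituting into x ≡ 34 (mod 157) gives 49t ≡ 14 (mod 157), and since 49⁻¹ ≡ 141 (mod 157), t ≡ 90. Hence x ≡ 20 + 49·90 = 4430 (mod 7693).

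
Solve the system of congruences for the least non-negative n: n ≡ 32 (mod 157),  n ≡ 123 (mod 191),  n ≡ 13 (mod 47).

The moduli are pairwise coprime; M = 157·191·47 = 1409389.
M/157 = 8977; 8977 ≡ 28 (mod 157); 28·129 ≡ 1, so inverse 129.
M/191 = 7379; 7379 ≡ 121 (mod 191); 121·30 ≡ 1, so inverse 30.
M/47 = 29987; 29987 ≡ 1 (mod 47), inverse 1.
n ≡ 32·8977·129 + 123·7379·30 + 13·29987·1 = 64675397.
64675397 mod 1409389 = 1252892.

1252892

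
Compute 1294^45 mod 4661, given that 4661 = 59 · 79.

3784

Mod 59: 1294 ≡ 55; 55^45 ≡ 8 (mod 59).
Mod 79: 1294 ≡ 30; 30^45 ≡ 71 (mod 79).
Combine by CRT: x ≡ 8 (mod 59), x ≡ 71 (mod 79) ⇒ x ≡ 3784 (mod 4661).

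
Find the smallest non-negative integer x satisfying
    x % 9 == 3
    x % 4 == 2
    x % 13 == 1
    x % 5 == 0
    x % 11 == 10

The moduli are pairwise coprime; N = 9·4·13·5·11 = 25740.
N/9 = 2860; 2860 ≡ 7 (mod 9); 7·4 ≡ 1, so inverse 4.
N/4 = 6435; 6435 ≡ 3 (mod 4); 3·3 ≡ 1, so inverse 3.
N/13 = 1980; 1980 ≡ 4 (mod 13); 4·10 ≡ 1, so inverse 10.
N/5 = 5148; 5148 ≡ 3 (mod 5); 3·2 ≡ 1, so inverse 2.
N/11 = 2340; 2340 ≡ 8 (mod 11); 8·7 ≡ 1, so inverse 7.
x ≡ 3·2860·4 + 2·6435·3 + 1·1980·10 + 0·5148·2 + 10·2340·7 = 256530.
256530 mod 25740 = 24870.

24870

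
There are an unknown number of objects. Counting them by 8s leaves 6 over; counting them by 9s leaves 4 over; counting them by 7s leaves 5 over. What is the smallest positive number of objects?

From N ≡ 6 (mod 8) write N = 6 + 8t. Substituting into N ≡ 4 (mod 9) gives 8t ≡ 7 (mod 9), and since 8⁻¹ ≡ 8 (mod 9), t ≡ 2. Hence N ≡ 6 + 8·2 = 22 (mod 72).
From N ≡ 22 (mod 72) write N = 22 + 72t. Substituting into N ≡ 5 (mod 7) gives 72t ≡ 4 (mod 7), and since 2⁻¹ ≡ 4 (mod 7), t ≡ 2. Hence N ≡ 22 + 72·2 = 166 (mod 504).

166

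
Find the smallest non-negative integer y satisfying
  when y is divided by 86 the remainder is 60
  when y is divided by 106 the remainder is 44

1952

Combine the congruences pairwise.
gcd(86, 106) = 2 and 2 | (44 − 60), so the pair is consistent; merging gives y ≡ 1952 (mod 4558), where 4558 = lcm(86, 106).
The solution is unique modulo lcm(86, 106) = 4558.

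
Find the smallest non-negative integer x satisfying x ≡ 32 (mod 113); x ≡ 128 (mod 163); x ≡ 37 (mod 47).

788885

The moduli are pairwise coprime; N = 113·163·47 = 865693.
N/113 = 7661; 7661 ≡ 90 (mod 113); 90·54 ≡ 1, so inverse 54.
N/163 = 5311; 5311 ≡ 95 (mod 163); 95·151 ≡ 1, so inverse 151.
N/47 = 18419; 18419 ≡ 42 (mod 47); 42·28 ≡ 1, so inverse 28.
x ≡ 32·7661·54 + 128·5311·151 + 37·18419·28 = 134971300.
134971300 mod 865693 = 788885.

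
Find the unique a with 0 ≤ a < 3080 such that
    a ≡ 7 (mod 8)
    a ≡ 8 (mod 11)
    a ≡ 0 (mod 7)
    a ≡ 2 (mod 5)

Combine the congruences pairwise.
From a ≡ 7 (mod 8) write a = 7 + 8t. Substituting into a ≡ 8 (mod 11) gives 8t ≡ 1 (mod 11), and since 8⁻¹ ≡ 7 (mod 11), t ≡ 7. Hence a ≡ 7 + 8·7 = 63 (mod 88).
From a ≡ 63 (mod 88) write a = 63 + 88t. Substituting into a ≡ 0 (mod 7) gives 88t ≡ 0 (mod 7), and since 4⁻¹ ≡ 2 (mod 7), t ≡ 0. Hence a ≡ 63 + 88·0 = 63 (mod 616).
From a ≡ 63 (mod 616) write a = 63 + 616t. Substituting into a ≡ 2 (mod 5) gives 616t ≡ 4 (mod 5), and since 1⁻¹ ≡ 1 (mod 5), t ≡ 4. Hence a ≡ 63 + 616·4 = 2527 (mod 3080).

2527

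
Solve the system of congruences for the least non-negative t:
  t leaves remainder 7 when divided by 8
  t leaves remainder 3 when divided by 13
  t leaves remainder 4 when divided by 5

The moduli are pairwise coprime; N = 8·13·5 = 520.
N/8 = 65; 65 ≡ 1 (mod 8), inverse 1.
N/13 = 40; 40 ≡ 1 (mod 13), inverse 1.
N/5 = 104; 104 ≡ 4 (mod 5); 4·4 ≡ 1, so inverse 4.
t ≡ 7·65·1 + 3·40·1 + 4·104·4 = 2239.
2239 mod 520 = 159.

159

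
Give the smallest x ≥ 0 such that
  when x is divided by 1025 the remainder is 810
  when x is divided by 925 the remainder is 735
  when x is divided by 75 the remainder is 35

66410

Combine the congruences pairwise.
gcd(1025, 925) = 25 and 25 | (735 − 810), so the pair is consistent; merging gives x ≡ 28485 (mod 37925), where 37925 = lcm(1025, 925).
gcd(37925, 75) = 25 and 25 | (35 − 28485), so the pair is consistent; merging gives x ≡ 66410 (mod 113775), where 113775 = lcm(37925, 75).
The solution is unique modulo lcm(1025, 925, 75) = 113775.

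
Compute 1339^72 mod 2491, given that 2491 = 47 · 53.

Mod 47: 1339 ≡ 23; by Fermat, exponent reduces to 72 mod 46 = 26; 23^26 ≡ 6 (mod 47).
Mod 53: 1339 ≡ 14; by Fermat, exponent reduces to 72 mod 52 = 20; 14^20 ≡ 46 (mod 53).
Combine by CRT: x ≡ 6 (mod 47), x ≡ 46 (mod 53) ⇒ x ≡ 523 (mod 2491).

523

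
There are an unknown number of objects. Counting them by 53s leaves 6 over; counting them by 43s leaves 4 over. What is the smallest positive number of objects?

907

From N ≡ 6 (mod 53) write N = 6 + 53t. Substituting into N ≡ 4 (mod 43) gives 53t ≡ 41 (mod 43), and since 10⁻¹ ≡ 13 (mod 43), t ≡ 17. Hence N ≡ 6 + 53·17 = 907 (mod 2279).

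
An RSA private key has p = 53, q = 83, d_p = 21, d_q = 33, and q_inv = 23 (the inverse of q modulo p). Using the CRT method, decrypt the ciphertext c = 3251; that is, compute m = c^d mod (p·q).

3043

m₁ = c^(d_p) mod p: c ≡ 18 (mod 53), and 18^21 mod 53 = 22.
m₂ = c^(d_q) mod q: c ≡ 14 (mod 83), and 14^33 mod 83 = 55.
h = q_inv·(m₁ − m₂) mod p = 23·(22 − 55) mod 53 = 36.
m = m₂ + h·q = 55 + 36·83 = 3043.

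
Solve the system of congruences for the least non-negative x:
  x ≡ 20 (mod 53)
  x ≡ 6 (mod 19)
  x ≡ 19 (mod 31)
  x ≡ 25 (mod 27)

The moduli are pairwise coprime; N = 53·19·31·27 = 842859.
N/53 = 15903; 15903 ≡ 3 (mod 53); 3·18 ≡ 1, so inverse 18.
N/19 = 44361; 44361 ≡ 15 (mod 19); 15·14 ≡ 1, so inverse 14.
N/31 = 27189; 27189 ≡ 2 (mod 31); 2·16 ≡ 1, so inverse 16.
N/27 = 31217; 31217 ≡ 5 (mod 27); 5·11 ≡ 1, so inverse 11.
x ≡ 20·15903·18 + 6·44361·14 + 19·27189·16 + 25·31217·11 = 26301535.
26301535 mod 842859 = 172906.

172906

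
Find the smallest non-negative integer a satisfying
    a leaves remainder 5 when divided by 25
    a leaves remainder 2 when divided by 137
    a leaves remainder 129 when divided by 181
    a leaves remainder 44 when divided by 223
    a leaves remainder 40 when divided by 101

679337655

The moduli are pairwise coprime; N = 25·137·181·223·101 = 13962570775.
N/25 = 558502831; 558502831 ≡ 6 (mod 25); 6·21 ≡ 1, so inverse 21.
N/137 = 101916575; 101916575 ≡ 83 (mod 137); 83·104 ≡ 1, so inverse 104.
N/181 = 77141275; 77141275 ≡ 161 (mod 181); 161·9 ≡ 1, so inverse 9.
N/223 = 62612425; 62612425 ≡ 46 (mod 223); 46·160 ≡ 1, so inverse 160.
N/101 = 138243275; 138243275 ≡ 30 (mod 101); 30·64 ≡ 1, so inverse 64.
a ≡ 5·558502831·21 + 2·101916575·104 + 129·77141275·9 + 44·62612425·160 + 40·138243275·64 = 964096721130.
964096721130 mod 13962570775 = 679337655.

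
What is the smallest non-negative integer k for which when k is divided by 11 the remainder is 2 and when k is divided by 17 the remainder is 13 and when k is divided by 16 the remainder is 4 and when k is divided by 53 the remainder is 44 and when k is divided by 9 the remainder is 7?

The moduli are pairwise coprime; N = 11·17·16·53·9 = 1427184.
N/11 = 129744; 129744 ≡ 10 (mod 11); 10·10 ≡ 1, so inverse 10.
N/17 = 83952; 83952 ≡ 6 (mod 17); 6·3 ≡ 1, so inverse 3.
N/16 = 89199; 89199 ≡ 15 (mod 16); 15·15 ≡ 1, so inverse 15.
N/53 = 26928; 26928 ≡ 4 (mod 53); 4·40 ≡ 1, so inverse 40.
N/9 = 158576; 158576 ≡ 5 (mod 9); 5·2 ≡ 1, so inverse 2.
k ≡ 2·129744·10 + 13·83952·3 + 4·89199·15 + 44·26928·40 + 7·158576·2 = 60834292.
60834292 mod 1427184 = 892564.

892564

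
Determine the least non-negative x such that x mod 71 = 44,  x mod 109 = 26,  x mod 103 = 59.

780902

The moduli are pairwise coprime; N = 71·109·103 = 797117.
N/71 = 11227; 11227 ≡ 9 (mod 71); 9·8 ≡ 1, so inverse 8.
N/109 = 7313; 7313 ≡ 10 (mod 109); 10·11 ≡ 1, so inverse 11.
N/103 = 7739; 7739 ≡ 14 (mod 103); 14·81 ≡ 1, so inverse 81.
x ≡ 44·11227·8 + 26·7313·11 + 59·7739·81 = 43028103.
43028103 mod 797117 = 780902.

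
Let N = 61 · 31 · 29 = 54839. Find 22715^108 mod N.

Mod 61: 22715 ≡ 23; by Fermat, exponent reduces to 108 mod 60 = 48; 23^48 ≡ 58 (mod 61).
Mod 31: 22715 ≡ 23; by Fermat, exponent reduces to 108 mod 30 = 18; 23^18 ≡ 16 (mod 31).
Mod 29: 22715 ≡ 8; by Fermat, exponent reduces to 108 mod 28 = 24; 8^24 ≡ 25 (mod 29).
Combine by CRT: x ≡ 58 (mod 61), x ≡ 16 (mod 31), x ≡ 25 (mod 29) ⇒ x ≡ 34767 (mod 54839).

34767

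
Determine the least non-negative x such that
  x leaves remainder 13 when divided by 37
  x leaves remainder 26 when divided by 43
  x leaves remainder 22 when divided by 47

The moduli are pairwise coprime; N = 37·43·47 = 74777.
N/37 = 2021; 2021 ≡ 23 (mod 37); 23·29 ≡ 1, so inverse 29.
N/43 = 1739; 1739 ≡ 19 (mod 43); 19·34 ≡ 1, so inverse 34.
N/47 = 1591; 1591 ≡ 40 (mod 47); 40·20 ≡ 1, so inverse 20.
x ≡ 13·2021·29 + 26·1739·34 + 22·1591·20 = 2999233.
2999233 mod 74777 = 8153.

8153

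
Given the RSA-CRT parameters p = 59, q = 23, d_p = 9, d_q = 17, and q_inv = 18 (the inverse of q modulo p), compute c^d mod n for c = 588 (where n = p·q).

m₁ = c^(d_p) mod p: c ≡ 57 (mod 59), and 57^9 mod 59 = 19.
m₂ = c^(d_q) mod q: c ≡ 13 (mod 23), and 13^17 mod 23 = 6.
h = q_inv·(m₁ − m₂) mod p = 18·(19 − 6) mod 59 = 57.
m = m₂ + h·q = 6 + 57·23 = 1317.

1317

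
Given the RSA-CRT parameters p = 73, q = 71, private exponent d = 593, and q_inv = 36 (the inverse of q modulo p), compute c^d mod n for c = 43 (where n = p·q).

4213

d_p = d mod (p−1) = 593 mod 72 = 17; d_q = d mod (q−1) = 33.
m₁ = c^(d_p) mod p: c ≡ 43 (mod 73), and 43^17 mod 73 = 52.
m₂ = c^(d_q) mod q: c ≡ 43 (mod 71), and 43^33 mod 71 = 24.
h = q_inv·(m₁ − m₂) mod p = 36·(52 − 24) mod 73 = 59.
m = m₂ + h·q = 24 + 59·71 = 4213.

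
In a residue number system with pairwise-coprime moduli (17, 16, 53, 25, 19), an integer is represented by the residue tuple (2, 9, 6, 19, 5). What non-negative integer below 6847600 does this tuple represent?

3035369

From x ≡ 2 (mod 17) write x = 2 + 17t. Substituting into x ≡ 9 (mod 16) gives 17t ≡ 7 (mod 16), and since 1⁻¹ ≡ 1 (mod 16), t ≡ 7. Hence x ≡ 2 + 17·7 = 121 (mod 272).
From x ≡ 121 (mod 272) write x = 121 + 272t. Substituting into x ≡ 6 (mod 53) gives 272t ≡ 44 (mod 53), and since 7⁻¹ ≡ 38 (mod 53), t ≡ 29. Hence x ≡ 121 + 272·29 = 8009 (mod 14416).
From x ≡ 8009 (mod 14416) write x = 8009 + 14416t. Substituting into x ≡ 19 (mod 25) gives 14416t ≡ 10 (mod 25), and since 16⁻¹ ≡ 11 (mod 25), t ≡ 10. Hence x ≡ 8009 + 14416·10 = 152169 (mod 360400).
From x ≡ 152169 (mod 360400) write x = 152169 + 360400t. Substituting into x ≡ 5 (mod 19) gives 360400t ≡ 7 (mod 19), and since 8⁻¹ ≡ 12 (mod 19), t ≡ 8. Hence x ≡ 152169 + 360400·8 = 3035369 (mod 6847600).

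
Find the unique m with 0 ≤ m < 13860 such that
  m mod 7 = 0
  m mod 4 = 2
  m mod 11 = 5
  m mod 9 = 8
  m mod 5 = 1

12446

The moduli are pairwise coprime; N = 7·4·11·9·5 = 13860.
N/7 = 1980; 1980 ≡ 6 (mod 7); 6·6 ≡ 1, so inverse 6.
N/4 = 3465; 3465 ≡ 1 (mod 4), inverse 1.
N/11 = 1260; 1260 ≡ 6 (mod 11); 6·2 ≡ 1, so inverse 2.
N/9 = 1540; 1540 ≡ 1 (mod 9), inverse 1.
N/5 = 2772; 2772 ≡ 2 (mod 5); 2·3 ≡ 1, so inverse 3.
m ≡ 0·1980·6 + 2·3465·1 + 5·1260·2 + 8·1540·1 + 1·2772·3 = 40166.
40166 mod 13860 = 12446.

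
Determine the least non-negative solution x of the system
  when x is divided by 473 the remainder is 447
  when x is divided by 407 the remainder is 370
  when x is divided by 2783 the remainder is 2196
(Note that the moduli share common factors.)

gcd(473, 407) = 11 and 11 | (370 − 447), so the pair is consistent; merging gives x ≡ 2812 (mod 17501), where 17501 = lcm(473, 407).
gcd(17501, 2783) = 11 and 11 | (2196 − 2812), so the pair is consistent; merging gives x ≡ 2172936 (mod 4427753), where 4427753 = lcm(17501, 2783).
The solution is unique modulo lcm(473, 407, 2783) = 4427753.

2172936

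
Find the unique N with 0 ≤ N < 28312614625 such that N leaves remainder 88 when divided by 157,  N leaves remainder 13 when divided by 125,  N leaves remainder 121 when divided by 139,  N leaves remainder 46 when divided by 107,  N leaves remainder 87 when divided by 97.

From N ≡ 88 (mod 157) write N = 88 + 157t. Substituting into N ≡ 13 (mod 125) gives 157t ≡ 50 (mod 125), and since 32⁻¹ ≡ 43 (mod 125), t ≡ 25. Hence N ≡ 88 + 157·25 = 4013 (mod 19625).
From N ≡ 4013 (mod 19625) write N = 4013 + 19625t. Substituting into N ≡ 121 (mod 139) gives 19625t ≡ 0 (mod 139), and since 26⁻¹ ≡ 123 (mod 139), t ≡ 0. Hence N ≡ 4013 + 19625·0 = 4013 (mod 2727875).
From N ≡ 4013 (mod 2727875) write N = 4013 + 2727875t. Substituting into N ≡ 46 (mod 107) gives 2727875t ≡ 99 (mod 107), and since 17⁻¹ ≡ 63 (mod 107), t ≡ 31. Hence N ≡ 4013 + 2727875·31 = 84568138 (mod 291882625).
From N ≡ 84568138 (mod 291882625) write N = 84568138 + 291882625t. Substituting into N ≡ 87 (mod 97) gives 291882625t ≡ 41 (mod 97), and since 22⁻¹ ≡ 75 (mod 97), t ≡ 68. Hence N ≡ 84568138 + 291882625·68 = 19932586638 (mod 28312614625).

19932586638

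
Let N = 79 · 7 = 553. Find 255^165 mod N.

Mod 79: 255 ≡ 18; by Fermat, exponent reduces to 165 mod 78 = 9; 18^9 ≡ 21 (mod 79).
Mod 7: 255 ≡ 3; by Fermat, exponent reduces to 165 mod 6 = 3; 3^3 ≡ 6 (mod 7).
Combine by CRT: x ≡ 21 (mod 79), x ≡ 6 (mod 7) ⇒ x ≡ 258 (mod 553).

258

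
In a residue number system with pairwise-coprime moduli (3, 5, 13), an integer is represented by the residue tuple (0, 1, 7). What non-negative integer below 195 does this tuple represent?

The moduli are pairwise coprime; N = 3·5·13 = 195.
N/3 = 65; 65 ≡ 2 (mod 3); 2·2 ≡ 1, so inverse 2.
N/5 = 39; 39 ≡ 4 (mod 5); 4·4 ≡ 1, so inverse 4.
N/13 = 15; 15 ≡ 2 (mod 13); 2·7 ≡ 1, so inverse 7.
x ≡ 0·65·2 + 1·39·4 + 7·15·7 = 891.
891 mod 195 = 111.

111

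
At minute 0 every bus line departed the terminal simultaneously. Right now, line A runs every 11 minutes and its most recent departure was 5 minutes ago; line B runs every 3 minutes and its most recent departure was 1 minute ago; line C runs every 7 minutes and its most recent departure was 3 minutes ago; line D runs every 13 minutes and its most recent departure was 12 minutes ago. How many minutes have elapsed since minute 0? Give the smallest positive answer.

Combine the congruences pairwise.
From t ≡ 5 (mod 11) write t = 5 + 11s. Substituting into t ≡ 1 (mod 3) gives 11s ≡ 2 (mod 3), and since 2⁻¹ ≡ 2 (mod 3), s ≡ 1. Hence t ≡ 5 + 11·1 = 16 (mod 33).
From t ≡ 16 (mod 33) write t = 16 + 33s. Substituting into t ≡ 3 (mod 7) gives 33s ≡ 1 (mod 7), and since 5⁻¹ ≡ 3 (mod 7), s ≡ 3. Hence t ≡ 16 + 33·3 = 115 (mod 231).
From t ≡ 115 (mod 231) write t = 115 + 231s. Substituting into t ≡ 12 (mod 13) gives 231s ≡ 1 (mod 13), and since 10⁻¹ ≡ 4 (mod 13), s ≡ 4. Hence t ≡ 115 + 231·4 = 1039 (mod 3003).

1039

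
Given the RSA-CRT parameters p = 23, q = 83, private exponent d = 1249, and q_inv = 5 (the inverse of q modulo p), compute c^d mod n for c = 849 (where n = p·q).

1500

d_p = d mod (p−1) = 1249 mod 22 = 17; d_q = d mod (q−1) = 19.
m₁ = c^(d_p) mod p: c ≡ 21 (mod 23), and 21^17 mod 23 = 5.
m₂ = c^(d_q) mod q: c ≡ 19 (mod 83), and 19^19 mod 83 = 6.
h = q_inv·(m₁ − m₂) mod p = 5·(5 − 6) mod 23 = 18.
m = m₂ + h·q = 6 + 18·83 = 1500.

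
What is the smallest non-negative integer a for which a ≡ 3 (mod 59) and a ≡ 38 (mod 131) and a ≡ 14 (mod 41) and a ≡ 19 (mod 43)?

10467724

Combine the congruences pairwise.
From a ≡ 3 (mod 59) write a = 3 + 59t. Substituting into a ≡ 38 (mod 131) gives 59t ≡ 35 (mod 131), and since 59⁻¹ ≡ 20 (mod 131), t ≡ 45. Hence a ≡ 3 + 59·45 = 2658 (mod 7729).
From a ≡ 2658 (mod 7729) write a = 2658 + 7729t. Substituting into a ≡ 14 (mod 41) gives 7729t ≡ 21 (mod 41), and since 21⁻¹ ≡ 2 (mod 41), t ≡ 1. Hence a ≡ 2658 + 7729·1 = 10387 (mod 316889).
From a ≡ 10387 (mod 316889) write a = 10387 + 316889t. Substituting into a ≡ 19 (mod 43) gives 316889t ≡ 38 (mod 43), and since 22⁻¹ ≡ 2 (mod 43), t ≡ 33. Hence a ≡ 10387 + 316889·33 = 10467724 (mod 13626227).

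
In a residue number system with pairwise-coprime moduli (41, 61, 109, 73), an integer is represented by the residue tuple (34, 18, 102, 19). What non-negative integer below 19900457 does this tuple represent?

Combine the congruences pairwise.
From x ≡ 34 (mod 41) write x = 34 + 41t. Substituting into x ≡ 18 (mod 61) gives 41t ≡ 45 (mod 61), and since 41⁻¹ ≡ 3 (mod 61), t ≡ 13. Hence x ≡ 34 + 41·13 = 567 (mod 2501).
From x ≡ 567 (mod 2501) write x = 567 + 2501t. Substituting into x ≡ 102 (mod 109) gives 2501t ≡ 80 (mod 109), and since 103⁻¹ ≡ 18 (mod 109), t ≡ 23. Hence x ≡ 567 + 2501·23 = 58090 (mod 272609).
From x ≡ 58090 (mod 272609) write x = 58090 + 272609t. Substituting into x ≡ 19 (mod 73) gives 272609t ≡ 37 (mod 73), and since 27⁻¹ ≡ 46 (mod 73), t ≡ 23. Hence x ≡ 58090 + 272609·23 = 6328097 (mod 19900457).

6328097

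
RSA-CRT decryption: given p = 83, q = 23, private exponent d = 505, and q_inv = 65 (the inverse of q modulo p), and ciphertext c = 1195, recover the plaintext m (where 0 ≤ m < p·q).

d_p = d mod (p−1) = 505 mod 82 = 13; d_q = d mod (q−1) = 21.
m₁ = c^(d_p) mod p: c ≡ 33 (mod 83), and 33^13 mod 83 = 30.
m₂ = c^(d_q) mod q: c ≡ 22 (mod 23), and 22^21 mod 23 = 22.
h = q_inv·(m₁ − m₂) mod p = 65·(30 − 22) mod 83 = 22.
m = m₂ + h·q = 22 + 22·23 = 528.

528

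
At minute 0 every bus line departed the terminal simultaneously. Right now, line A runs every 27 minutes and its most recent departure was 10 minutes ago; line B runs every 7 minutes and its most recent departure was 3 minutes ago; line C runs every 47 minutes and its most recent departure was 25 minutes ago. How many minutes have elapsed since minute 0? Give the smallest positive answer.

From t ≡ 10 (mod 27) write t = 10 + 27s. Substituting into t ≡ 3 (mod 7) gives 27s ≡ 0 (mod 7), and since 6⁻¹ ≡ 6 (mod 7), s ≡ 0. Hence t ≡ 10 + 27·0 = 10 (mod 189).
From t ≡ 10 (mod 189) write t = 10 + 189s. Substituting into t ≡ 25 (mod 47) gives 189s ≡ 15 (mod 47), and since 1⁻¹ ≡ 1 (mod 47), s ≡ 15. Hence t ≡ 10 + 189·15 = 2845 (mod 8883).

2845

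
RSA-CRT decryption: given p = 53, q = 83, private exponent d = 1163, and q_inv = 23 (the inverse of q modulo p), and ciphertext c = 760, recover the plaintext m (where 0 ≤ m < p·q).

1788

d_p = d mod (p−1) = 1163 mod 52 = 19; d_q = d mod (q−1) = 15.
m₁ = c^(d_p) mod p: c ≡ 18 (mod 53), and 18^19 mod 53 = 39.
m₂ = c^(d_q) mod q: c ≡ 13 (mod 83), and 13^15 mod 83 = 45.
h = q_inv·(m₁ − m₂) mod p = 23·(39 − 45) mod 53 = 21.
m = m₂ + h·q = 45 + 21·83 = 1788.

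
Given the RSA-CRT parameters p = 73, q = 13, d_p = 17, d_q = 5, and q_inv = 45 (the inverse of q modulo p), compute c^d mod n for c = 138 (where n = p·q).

m₁ = c^(d_p) mod p: c ≡ 65 (mod 73), and 65^17 mod 73 = 9.
m₂ = c^(d_q) mod q: c ≡ 8 (mod 13), and 8^5 mod 13 = 8.
h = q_inv·(m₁ − m₂) mod p = 45·(9 − 8) mod 73 = 45.
m = m₂ + h·q = 8 + 45·13 = 593.

593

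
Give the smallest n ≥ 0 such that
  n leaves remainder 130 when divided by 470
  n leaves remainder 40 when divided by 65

3420

Combine the congruences pairwise.
gcd(470, 65) = 5 and 5 | (40 − 130), so the pair is consistent; merging gives n ≡ 3420 (mod 6110), where 6110 = lcm(470, 65).
The solution is unique modulo lcm(470, 65) = 6110.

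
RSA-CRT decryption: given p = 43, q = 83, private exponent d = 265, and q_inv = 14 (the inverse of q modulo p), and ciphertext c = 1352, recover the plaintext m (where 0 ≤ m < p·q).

d_p = d mod (p−1) = 265 mod 42 = 13; d_q = d mod (q−1) = 19.
m₁ = c^(d_p) mod p: c ≡ 19 (mod 43), and 19^13 mod 43 = 20.
m₂ = c^(d_q) mod q: c ≡ 24 (mod 83), and 24^19 mod 83 = 80.
h = q_inv·(m₁ − m₂) mod p = 14·(20 − 80) mod 43 = 20.
m = m₂ + h·q = 80 + 20·83 = 1740.

1740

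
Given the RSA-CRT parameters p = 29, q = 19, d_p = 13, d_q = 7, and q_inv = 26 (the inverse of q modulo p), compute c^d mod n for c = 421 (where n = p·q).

m₁ = c^(d_p) mod p: c ≡ 15 (mod 29), and 15^13 mod 29 = 27.
m₂ = c^(d_q) mod q: c ≡ 3 (mod 19), and 3^7 mod 19 = 2.
h = q_inv·(m₁ − m₂) mod p = 26·(27 − 2) mod 29 = 12.
m = m₂ + h·q = 2 + 12·19 = 230.

230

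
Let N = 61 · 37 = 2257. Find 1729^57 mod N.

1109

Mod 61: 1729 ≡ 21; 21^57 ≡ 11 (mod 61).
Mod 37: 1729 ≡ 27; by Fermat, exponent reduces to 57 mod 36 = 21; 27^21 ≡ 36 (mod 37).
Combine by CRT: x ≡ 11 (mod 61), x ≡ 36 (mod 37) ⇒ x ≡ 1109 (mod 2257).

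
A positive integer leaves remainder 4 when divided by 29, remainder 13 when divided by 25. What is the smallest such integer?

From m ≡ 4 (mod 29) write m = 4 + 29t. Substituting into m ≡ 13 (mod 25) gives 29t ≡ 9 (mod 25), and since 4⁻¹ ≡ 19 (mod 25), t ≡ 21. Hence m ≡ 4 + 29·21 = 613 (mod 725).

613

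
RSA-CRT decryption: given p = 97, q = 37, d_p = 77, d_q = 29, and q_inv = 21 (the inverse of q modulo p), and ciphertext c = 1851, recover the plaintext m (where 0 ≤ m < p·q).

m₁ = c^(d_p) mod p: c ≡ 8 (mod 97), and 8^77 mod 97 = 18.
m₂ = c^(d_q) mod q: c ≡ 1 (mod 37), and 1^29 mod 37 = 1.
h = q_inv·(m₁ − m₂) mod p = 21·(18 − 1) mod 97 = 66.
m = m₂ + h·q = 1 + 66·37 = 2443.

2443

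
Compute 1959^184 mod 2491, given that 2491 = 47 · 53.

Mod 47: 1959 ≡ 32; since 46 | 184, by Fermat 32^184 ≡ 1 (mod 47).
Mod 53: 1959 ≡ 51; by Fermat, exponent reduces to 184 mod 52 = 28; 51^28 ≡ 49 (mod 53).
Combine by CRT: x ≡ 1 (mod 47), x ≡ 49 (mod 53) ⇒ x ≡ 2116 (mod 2491).

2116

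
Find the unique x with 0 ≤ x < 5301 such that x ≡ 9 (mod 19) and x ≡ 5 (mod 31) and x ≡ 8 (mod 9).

5120

The moduli are pairwise coprime; N = 19·31·9 = 5301.
N/19 = 279; 279 ≡ 13 (mod 19); 13·3 ≡ 1, so inverse 3.
N/31 = 171; 171 ≡ 16 (mod 31); 16·2 ≡ 1, so inverse 2.
N/9 = 589; 589 ≡ 4 (mod 9); 4·7 ≡ 1, so inverse 7.
x ≡ 9·279·3 + 5·171·2 + 8·589·7 = 42227.
42227 mod 5301 = 5120.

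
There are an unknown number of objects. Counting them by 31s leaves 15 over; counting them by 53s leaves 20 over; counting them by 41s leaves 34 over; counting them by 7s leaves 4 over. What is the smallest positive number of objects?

The moduli are pairwise coprime; M = 31·53·41·7 = 471541.
M/31 = 15211; 15211 ≡ 21 (mod 31); 21·3 ≡ 1, so inverse 3.
M/53 = 8897; 8897 ≡ 46 (mod 53); 46·15 ≡ 1, so inverse 15.
M/41 = 11501; 11501 ≡ 21 (mod 41); 21·2 ≡ 1, so inverse 2.
M/7 = 67363; 67363 ≡ 2 (mod 7); 2·4 ≡ 1, so inverse 4.
N ≡ 15·15211·3 + 20·8897·15 + 34·11501·2 + 4·67363·4 = 5213471.
5213471 mod 471541 = 26520.

26520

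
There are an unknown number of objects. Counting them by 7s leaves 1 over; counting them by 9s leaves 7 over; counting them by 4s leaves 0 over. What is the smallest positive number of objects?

232

The moduli are pairwise coprime; M = 7·9·4 = 252.
M/7 = 36; 36 ≡ 1 (mod 7), inverse 1.
M/9 = 28; 28 ≡ 1 (mod 9), inverse 1.
M/4 = 63; 63 ≡ 3 (mod 4); 3·3 ≡ 1, so inverse 3.
N ≡ 1·36·1 + 7·28·1 + 0·63·3 = 232.
232 mod 252 = 232.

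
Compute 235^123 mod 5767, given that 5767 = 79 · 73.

Mod 79: 235 ≡ 77; by Fermat, exponent reduces to 123 mod 78 = 45; 77^45 ≡ 15 (mod 79).
Mod 73: 235 ≡ 16; by Fermat, exponent reduces to 123 mod 72 = 51; 16^51 ≡ 64 (mod 73).
Combine by CRT: x ≡ 15 (mod 79), x ≡ 64 (mod 73) ⇒ x ≡ 5466 (mod 5767).

5466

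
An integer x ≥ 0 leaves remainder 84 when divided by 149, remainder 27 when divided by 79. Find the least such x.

8875

From x ≡ 84 (mod 149) write x = 84 + 149t. Substituting into x ≡ 27 (mod 79) gives 149t ≡ 22 (mod 79), and since 70⁻¹ ≡ 35 (mod 79), t ≡ 59. Hence x ≡ 84 + 149·59 = 8875 (mod 11771).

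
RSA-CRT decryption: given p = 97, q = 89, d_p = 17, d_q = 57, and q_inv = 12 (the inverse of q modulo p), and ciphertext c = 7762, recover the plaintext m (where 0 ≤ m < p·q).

4390

m₁ = c^(d_p) mod p: c ≡ 2 (mod 97), and 2^17 mod 97 = 25.
m₂ = c^(d_q) mod q: c ≡ 19 (mod 89), and 19^57 mod 89 = 29.
h = q_inv·(m₁ − m₂) mod p = 12·(25 − 29) mod 97 = 49.
m = m₂ + h·q = 29 + 49·89 = 4390.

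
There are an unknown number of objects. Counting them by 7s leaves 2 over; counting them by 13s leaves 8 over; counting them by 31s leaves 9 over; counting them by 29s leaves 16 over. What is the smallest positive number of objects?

The moduli are pairwise coprime; M = 7·13·31·29 = 81809.
M/7 = 11687; 11687 ≡ 4 (mod 7); 4·2 ≡ 1, so inverse 2.
M/13 = 6293; 6293 ≡ 1 (mod 13), inverse 1.
M/31 = 2639; 2639 ≡ 4 (mod 31); 4·8 ≡ 1, so inverse 8.
M/29 = 2821; 2821 ≡ 8 (mod 29); 8·11 ≡ 1, so inverse 11.
N ≡ 2·11687·2 + 8·6293·1 + 9·2639·8 + 16·2821·11 = 783596.
783596 mod 81809 = 47315.

47315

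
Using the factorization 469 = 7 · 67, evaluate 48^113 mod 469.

Mod 7: 48 ≡ 6; by Fermat, exponent reduces to 113 mod 6 = 5; 6^5 ≡ 6 (mod 7).
Mod 67: 48 ≡ 48; by Fermat, exponent reduces to 113 mod 66 = 47; 48^47 ≡ 12 (mod 67).
Combine by CRT: x ≡ 6 (mod 7), x ≡ 12 (mod 67) ⇒ x ≡ 146 (mod 469).

146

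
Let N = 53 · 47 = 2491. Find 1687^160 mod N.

1579

Mod 53: 1687 ≡ 44; by Fermat, exponent reduces to 160 mod 52 = 4; 44^4 ≡ 42 (mod 53).
Mod 47: 1687 ≡ 42; by Fermat, exponent reduces to 160 mod 46 = 22; 42^22 ≡ 28 (mod 47).
Combine by CRT: x ≡ 42 (mod 53), x ≡ 28 (mod 47) ⇒ x ≡ 1579 (mod 2491).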